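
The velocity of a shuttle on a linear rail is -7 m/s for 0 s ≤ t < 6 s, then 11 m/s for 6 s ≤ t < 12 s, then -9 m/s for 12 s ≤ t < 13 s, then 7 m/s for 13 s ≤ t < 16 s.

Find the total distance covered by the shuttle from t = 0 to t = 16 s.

Distance (not displacement) is the total path length: add the absolute areas under v-t.
0–6 s: |-7| × 6 = 42 m
6–12 s: |11| × 6 = 66 m
12–13 s: |-9| × 1 = 9 m
13–16 s: |7| × 3 = 21 m
Total distance = 138 m

138 m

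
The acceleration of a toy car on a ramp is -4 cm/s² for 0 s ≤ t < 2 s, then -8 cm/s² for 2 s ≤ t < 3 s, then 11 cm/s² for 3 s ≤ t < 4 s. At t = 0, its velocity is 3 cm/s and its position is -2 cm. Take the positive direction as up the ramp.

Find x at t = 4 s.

-20.5 cm

On each constant-a segment, Δv = aΔt and Δx = v₀Δt + ½aΔt²; chain segment to segment.
0–2 s: v starts 3 cm/s; Δx = 3·2 + ½·-4·2² = -2 cm; v ends -5 cm/s.
2–3 s: v starts -5 cm/s; Δx = -5·1 + ½·-8·1² = -9 cm; v ends -13 cm/s.
3–4 s: v starts -13 cm/s; Δx = -13·1 + ½·11·1² = -7.5 cm; v ends -2 cm/s.
x(4) = -2 + Σ Δx = -20.5 cm.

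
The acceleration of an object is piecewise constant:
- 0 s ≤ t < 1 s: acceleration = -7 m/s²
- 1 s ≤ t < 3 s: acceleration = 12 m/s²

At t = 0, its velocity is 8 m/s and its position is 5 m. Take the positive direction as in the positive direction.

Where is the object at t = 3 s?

35.5 m

On each constant-a segment, Δv = aΔt and Δx = v₀Δt + ½aΔt²; chain segment to segment.
0–1 s: v starts 8 m/s; Δx = 8·1 + ½·-7·1² = 4.5 m; v ends 1 m/s.
1–3 s: v starts 1 m/s; Δx = 1·2 + ½·12·2² = 26 m; v ends 25 m/s.
x(3) = 5 + Σ Δx = 35.5 m.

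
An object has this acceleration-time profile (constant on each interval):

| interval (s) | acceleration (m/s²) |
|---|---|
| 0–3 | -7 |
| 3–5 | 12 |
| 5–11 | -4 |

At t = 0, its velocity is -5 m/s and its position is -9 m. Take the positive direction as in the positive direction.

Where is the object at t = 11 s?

On each constant-a segment, Δv = aΔt and Δx = v₀Δt + ½aΔt²; chain segment to segment.
0–3 s: v starts -5 m/s; Δx = -5·3 + ½·-7·3² = -46.5 m; v ends -26 m/s.
3–5 s: v starts -26 m/s; Δx = -26·2 + ½·12·2² = -28 m; v ends -2 m/s.
5–11 s: v starts -2 m/s; Δx = -2·6 + ½·-4·6² = -84 m; v ends -26 m/s.
x(11) = -9 + Σ Δx = -167.5 m.

-167.5 m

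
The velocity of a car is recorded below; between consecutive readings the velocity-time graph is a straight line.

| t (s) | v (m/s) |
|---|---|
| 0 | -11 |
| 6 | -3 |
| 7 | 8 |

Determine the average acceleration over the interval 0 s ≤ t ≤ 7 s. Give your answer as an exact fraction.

Average acceleration = Δv/Δt = (8 − -11)/(7 − 0) = 19/7 m/s².

19/7 m/s²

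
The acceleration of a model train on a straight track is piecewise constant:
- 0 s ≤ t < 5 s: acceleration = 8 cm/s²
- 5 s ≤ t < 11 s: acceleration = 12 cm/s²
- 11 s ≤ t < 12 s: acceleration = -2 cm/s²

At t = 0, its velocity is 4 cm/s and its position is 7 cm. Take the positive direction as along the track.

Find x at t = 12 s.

722 cm

On each constant-a segment, Δv = aΔt and Δx = v₀Δt + ½aΔt²; chain segment to segment.
0–5 s: v starts 4 cm/s; Δx = 4·5 + ½·8·5² = 120 cm; v ends 44 cm/s.
5–11 s: v starts 44 cm/s; Δx = 44·6 + ½·12·6² = 480 cm; v ends 116 cm/s.
11–12 s: v starts 116 cm/s; Δx = 116·1 + ½·-2·1² = 115 cm; v ends 114 cm/s.
x(12) = 7 + Σ Δx = 722 cm.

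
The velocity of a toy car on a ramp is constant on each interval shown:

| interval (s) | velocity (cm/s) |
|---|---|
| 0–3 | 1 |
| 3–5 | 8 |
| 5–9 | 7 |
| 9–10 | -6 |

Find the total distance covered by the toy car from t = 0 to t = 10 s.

53 cm

Total distance travelled is ∫|v| dt — sum the magnitudes of each area piece.
0–3 s: |1| × 3 = 3 cm
3–5 s: |8| × 2 = 16 cm
5–9 s: |7| × 4 = 28 cm
9–10 s: |-6| × 1 = 6 cm
Total distance = 53 cm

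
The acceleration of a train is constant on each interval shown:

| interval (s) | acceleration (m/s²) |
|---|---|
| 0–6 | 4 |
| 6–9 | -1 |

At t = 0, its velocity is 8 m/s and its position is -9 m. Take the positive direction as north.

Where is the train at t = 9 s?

202.5 m

On each constant-a segment, Δv = aΔt and Δx = v₀Δt + ½aΔt²; chain segment to segment.
0–6 s: v starts 8 m/s; Δx = 8·6 + ½·4·6² = 120 m; v ends 32 m/s.
6–9 s: v starts 32 m/s; Δx = 32·3 + ½·-1·3² = 91.5 m; v ends 29 m/s.
x(9) = -9 + Σ Δx = 202.5 m.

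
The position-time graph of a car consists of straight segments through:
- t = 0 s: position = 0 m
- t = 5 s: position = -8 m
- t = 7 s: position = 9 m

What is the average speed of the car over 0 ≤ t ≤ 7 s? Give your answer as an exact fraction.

25/7 m/s

Average speed = (total path length)/(elapsed time); on a piecewise-linear x-t graph the path length is Σ|Δx|.
0–5 s: |Δx| = |-8 − 0| = 8 m
5–7 s: |Δx| = |9 − -8| = 17 m
Total path = 25 m; average speed = 25/7 = 25/7 m/s.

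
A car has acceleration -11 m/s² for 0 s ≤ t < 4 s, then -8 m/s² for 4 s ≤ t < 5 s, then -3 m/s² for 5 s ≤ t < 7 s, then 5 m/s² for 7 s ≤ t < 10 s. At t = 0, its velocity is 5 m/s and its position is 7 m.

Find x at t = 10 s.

-340.5 m

On each constant-a segment, Δv = aΔt and Δx = v₀Δt + ½aΔt²; chain segment to segment.
0–4 s: v starts 5 m/s; Δx = 5·4 + ½·-11·4² = -68 m; v ends -39 m/s.
4–5 s: v starts -39 m/s; Δx = -39·1 + ½·-8·1² = -43 m; v ends -47 m/s.
5–7 s: v starts -47 m/s; Δx = -47·2 + ½·-3·2² = -100 m; v ends -53 m/s.
7–10 s: v starts -53 m/s; Δx = -53·3 + ½·5·3² = -136.5 m; v ends -38 m/s.
x(10) = 7 + Σ Δx = -340.5 m.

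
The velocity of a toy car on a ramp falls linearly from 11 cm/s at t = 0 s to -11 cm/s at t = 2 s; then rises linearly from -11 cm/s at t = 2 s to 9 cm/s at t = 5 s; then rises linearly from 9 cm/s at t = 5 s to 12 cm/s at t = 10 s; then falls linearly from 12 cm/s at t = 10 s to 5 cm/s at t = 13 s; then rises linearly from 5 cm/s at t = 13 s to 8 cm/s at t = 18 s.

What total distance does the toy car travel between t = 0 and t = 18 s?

136.65 cm

Total distance travelled is ∫|v| dt — sum the magnitudes of each area piece.
0–2 s: v = 0 at t = 1 s; triangle areas 5.5 + 5.5 = 11 cm
2–5 s: v = 0 at t = 3.65 s; triangle areas 9.075 + 6.075 = 15.15 cm
5–10 s: |½(9 + 12)(5)| = 52.5 cm
10–13 s: |½(12 + 5)(3)| = 25.5 cm
13–18 s: |½(5 + 8)(5)| = 32.5 cm
Total distance = 136.65 cm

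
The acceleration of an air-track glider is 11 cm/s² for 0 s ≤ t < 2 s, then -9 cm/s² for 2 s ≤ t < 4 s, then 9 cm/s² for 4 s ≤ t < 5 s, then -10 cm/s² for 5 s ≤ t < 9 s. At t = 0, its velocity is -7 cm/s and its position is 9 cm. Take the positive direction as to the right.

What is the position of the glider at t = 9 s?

On each constant-a segment, Δv = aΔt and Δx = v₀Δt + ½aΔt²; chain segment to segment.
0–2 s: v starts -7 cm/s; Δx = -7·2 + ½·11·2² = 8 cm; v ends 15 cm/s.
2–4 s: v starts 15 cm/s; Δx = 15·2 + ½·-9·2² = 12 cm; v ends -3 cm/s.
4–5 s: v starts -3 cm/s; Δx = -3·1 + ½·9·1² = 1.5 cm; v ends 6 cm/s.
5–9 s: v starts 6 cm/s; Δx = 6·4 + ½·-10·4² = -56 cm; v ends -34 cm/s.
x(9) = 9 + Σ Δx = -25.5 cm.

-25.5 cm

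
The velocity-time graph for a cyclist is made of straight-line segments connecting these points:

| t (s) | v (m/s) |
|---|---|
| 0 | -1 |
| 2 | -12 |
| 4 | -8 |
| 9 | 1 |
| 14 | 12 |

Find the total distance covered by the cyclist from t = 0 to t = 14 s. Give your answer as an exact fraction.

Distance (not displacement) is the total path length: add the absolute areas under v-t.
0–2 s: |½(-1 + -12)(2)| = 13 m
2–4 s: |½(-12 + -8)(2)| = 20 m
4–9 s: v = 0 at t = 76/9 s; triangle areas 160/9 + 5/18 = 325/18 m
9–14 s: |½(1 + 12)(5)| = 32.5 m
Total distance = 752/9 m

752/9 m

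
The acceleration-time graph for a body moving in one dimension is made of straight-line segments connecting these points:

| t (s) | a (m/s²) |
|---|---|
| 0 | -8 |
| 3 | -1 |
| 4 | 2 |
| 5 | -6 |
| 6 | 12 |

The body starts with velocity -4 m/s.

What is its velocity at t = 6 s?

Δv equals the area under the a-t graph; then v = v₀ + Δv.
0–3 s: ½(-8 + -1)(3) = -13.5 m/s
3–4 s: ½(-1 + 2)(1) = 0.5 m/s
4–5 s: ½(2 + -6)(1) = -2 m/s
5–6 s: ½(-6 + 12)(1) = 3 m/s
Δv = -12 m/s, so v(6) = -4 + (-12) = -16 m/s.

-16 m/s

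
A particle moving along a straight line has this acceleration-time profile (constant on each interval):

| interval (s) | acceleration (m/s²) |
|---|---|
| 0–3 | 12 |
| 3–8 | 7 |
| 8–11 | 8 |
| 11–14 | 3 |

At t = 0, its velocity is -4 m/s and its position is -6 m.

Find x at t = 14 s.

On each constant-a segment, Δv = aΔt and Δx = v₀Δt + ½aΔt²; chain segment to segment.
0–3 s: v starts -4 m/s; Δx = -4·3 + ½·12·3² = 42 m; v ends 32 m/s.
3–8 s: v starts 32 m/s; Δx = 32·5 + ½·7·5² = 247.5 m; v ends 67 m/s.
8–11 s: v starts 67 m/s; Δx = 67·3 + ½·8·3² = 237 m; v ends 91 m/s.
11–14 s: v starts 91 m/s; Δx = 91·3 + ½·3·3² = 286.5 m; v ends 100 m/s.
x(14) = -6 + Σ Δx = 807 m.

807 m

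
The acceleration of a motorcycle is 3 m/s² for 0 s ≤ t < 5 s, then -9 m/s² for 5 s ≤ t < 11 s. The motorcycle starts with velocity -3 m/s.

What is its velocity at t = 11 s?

-42 m/s

Δv equals the area under the a-t graph; then v = v₀ + Δv.
0–5 s: 3 × 5 = 15 m/s
5–11 s: -9 × 6 = -54 m/s
Δv = -39 m/s, so v(11) = -3 + (-39) = -42 m/s.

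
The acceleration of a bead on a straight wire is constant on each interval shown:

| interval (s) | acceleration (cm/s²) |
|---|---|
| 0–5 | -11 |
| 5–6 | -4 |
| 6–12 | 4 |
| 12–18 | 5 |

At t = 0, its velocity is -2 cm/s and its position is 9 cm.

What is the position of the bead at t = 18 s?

-623.5 cm

On each constant-a segment, Δv = aΔt and Δx = v₀Δt + ½aΔt²; chain segment to segment.
0–5 s: v starts -2 cm/s; Δx = -2·5 + ½·-11·5² = -147.5 cm; v ends -57 cm/s.
5–6 s: v starts -57 cm/s; Δx = -57·1 + ½·-4·1² = -59 cm; v ends -61 cm/s.
6–12 s: v starts -61 cm/s; Δx = -61·6 + ½·4·6² = -294 cm; v ends -37 cm/s.
12–18 s: v starts -37 cm/s; Δx = -37·6 + ½·5·6² = -132 cm; v ends -7 cm/s.
x(18) = 9 + Σ Δx = -623.5 cm.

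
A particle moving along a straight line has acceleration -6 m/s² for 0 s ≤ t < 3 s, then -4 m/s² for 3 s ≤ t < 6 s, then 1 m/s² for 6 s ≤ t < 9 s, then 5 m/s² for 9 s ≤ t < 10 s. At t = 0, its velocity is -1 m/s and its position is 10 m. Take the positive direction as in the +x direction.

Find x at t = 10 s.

-209 m

On each constant-a segment, Δv = aΔt and Δx = v₀Δt + ½aΔt²; chain segment to segment.
0–3 s: v starts -1 m/s; Δx = -1·3 + ½·-6·3² = -30 m; v ends -19 m/s.
3–6 s: v starts -19 m/s; Δx = -19·3 + ½·-4·3² = -75 m; v ends -31 m/s.
6–9 s: v starts -31 m/s; Δx = -31·3 + ½·1·3² = -88.5 m; v ends -28 m/s.
9–10 s: v starts -28 m/s; Δx = -28·1 + ½·5·1² = -25.5 m; v ends -23 m/s.
x(10) = 10 + Σ Δx = -209 m.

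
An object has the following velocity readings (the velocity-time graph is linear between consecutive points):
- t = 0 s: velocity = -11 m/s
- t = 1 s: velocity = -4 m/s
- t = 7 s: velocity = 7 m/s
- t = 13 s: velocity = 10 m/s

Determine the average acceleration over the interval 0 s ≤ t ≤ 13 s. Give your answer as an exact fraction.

Average acceleration = Δv/Δt = (10 − -11)/(13 − 0) = 21/13 m/s².

21/13 m/s²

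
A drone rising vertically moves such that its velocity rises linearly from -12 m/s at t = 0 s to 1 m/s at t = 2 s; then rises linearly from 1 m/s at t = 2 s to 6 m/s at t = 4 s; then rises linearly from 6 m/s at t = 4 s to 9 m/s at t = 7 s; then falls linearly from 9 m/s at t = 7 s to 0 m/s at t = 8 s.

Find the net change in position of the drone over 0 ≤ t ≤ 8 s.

23 m

Net displacement equals the area under the velocity-time graph (areas below the axis count negative).
0–2 s: ½(-12 + 1)(2) = -11 m
2–4 s: ½(1 + 6)(2) = 7 m
4–7 s: ½(6 + 9)(3) = 22.5 m
7–8 s: ½(9 + 0)(1) = 4.5 m
Net displacement = 23 m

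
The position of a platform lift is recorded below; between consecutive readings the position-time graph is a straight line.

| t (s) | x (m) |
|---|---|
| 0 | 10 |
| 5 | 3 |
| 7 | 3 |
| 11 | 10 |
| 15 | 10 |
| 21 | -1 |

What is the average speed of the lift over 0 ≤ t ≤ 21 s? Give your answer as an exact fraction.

Average speed = (total path length)/(elapsed time); on a piecewise-linear x-t graph the path length is Σ|Δx|.
0–5 s: |Δx| = |3 − 10| = 7 m
5–7 s: |Δx| = |3 − 3| = 0 m
7–11 s: |Δx| = |10 − 3| = 7 m
11–15 s: |Δx| = |10 − 10| = 0 m
15–21 s: |Δx| = |-1 − 10| = 11 m
Total path = 25 m; average speed = 25/21 = 25/21 m/s.

25/21 m/s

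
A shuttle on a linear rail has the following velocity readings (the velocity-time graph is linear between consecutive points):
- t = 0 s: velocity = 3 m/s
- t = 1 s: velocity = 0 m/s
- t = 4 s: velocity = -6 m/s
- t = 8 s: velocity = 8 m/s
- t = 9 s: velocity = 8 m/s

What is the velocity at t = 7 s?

4.5 m/s

On 4–8 s the graph is linear from -6 to 8 m/s: v(7) = -6 + (8 − -6)·(7 − 4)/(8 − 4) = 4.5 m/s.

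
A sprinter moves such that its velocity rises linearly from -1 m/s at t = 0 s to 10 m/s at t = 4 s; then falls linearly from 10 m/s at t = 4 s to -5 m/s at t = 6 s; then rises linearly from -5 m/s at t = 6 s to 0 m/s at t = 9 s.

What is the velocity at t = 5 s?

On 4–6 s the graph is linear from 10 to -5 m/s: v(5) = 10 + (-5 − 10)·(5 − 4)/(6 − 4) = 2.5 m/s.

2.5 m/s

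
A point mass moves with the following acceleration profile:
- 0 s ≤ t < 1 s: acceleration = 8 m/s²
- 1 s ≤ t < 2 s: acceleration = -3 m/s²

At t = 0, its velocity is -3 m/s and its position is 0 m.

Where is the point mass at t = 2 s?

4.5 m

On each constant-a segment, Δv = aΔt and Δx = v₀Δt + ½aΔt²; chain segment to segment.
0–1 s: v starts -3 m/s; Δx = -3·1 + ½·8·1² = 1 m; v ends 5 m/s.
1–2 s: v starts 5 m/s; Δx = 5·1 + ½·-3·1² = 3.5 m; v ends 2 m/s.
x(2) = 0 + Σ Δx = 4.5 m.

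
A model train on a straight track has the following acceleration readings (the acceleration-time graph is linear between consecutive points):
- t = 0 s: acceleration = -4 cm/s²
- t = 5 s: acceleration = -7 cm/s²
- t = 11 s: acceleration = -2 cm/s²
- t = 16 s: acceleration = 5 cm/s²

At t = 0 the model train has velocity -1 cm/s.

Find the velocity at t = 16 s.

-48 cm/s

Δv equals the area under the a-t graph; then v = v₀ + Δv.
0–5 s: ½(-4 + -7)(5) = -27.5 cm/s
5–11 s: ½(-7 + -2)(6) = -27 cm/s
11–16 s: ½(-2 + 5)(5) = 7.5 cm/s
Δv = -47 cm/s, so v(16) = -1 + (-47) = -48 cm/s.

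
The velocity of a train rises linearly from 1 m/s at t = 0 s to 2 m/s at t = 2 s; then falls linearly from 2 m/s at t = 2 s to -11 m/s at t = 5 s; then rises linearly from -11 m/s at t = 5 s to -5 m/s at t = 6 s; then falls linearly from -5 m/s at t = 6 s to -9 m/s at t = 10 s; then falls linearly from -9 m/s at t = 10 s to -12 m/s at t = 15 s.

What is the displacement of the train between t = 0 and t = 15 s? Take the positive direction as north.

Displacement is the signed area under the v-t curve.
0–2 s: ½(1 + 2)(2) = 3 m
2–5 s: ½(2 + -11)(3) = -13.5 m
5–6 s: ½(-11 + -5)(1) = -8 m
6–10 s: ½(-5 + -9)(4) = -28 m
10–15 s: ½(-9 + -12)(5) = -52.5 m
Net displacement = -99 m

-99 m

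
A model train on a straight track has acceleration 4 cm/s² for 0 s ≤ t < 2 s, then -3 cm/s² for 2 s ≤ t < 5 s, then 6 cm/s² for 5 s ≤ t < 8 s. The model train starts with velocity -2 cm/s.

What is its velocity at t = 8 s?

Δv equals the area under the a-t graph; then v = v₀ + Δv.
0–2 s: 4 × 2 = 8 cm/s
2–5 s: -3 × 3 = -9 cm/s
5–8 s: 6 × 3 = 18 cm/s
Δv = 17 cm/s, so v(8) = -2 + (17) = 15 cm/s.

15 cm/s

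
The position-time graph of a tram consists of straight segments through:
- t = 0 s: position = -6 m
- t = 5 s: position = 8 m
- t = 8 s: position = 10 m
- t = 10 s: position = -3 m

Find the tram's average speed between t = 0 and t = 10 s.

Average speed = (total path length)/(elapsed time); on a piecewise-linear x-t graph the path length is Σ|Δx|.
0–5 s: |Δx| = |8 − -6| = 14 m
5–8 s: |Δx| = |10 − 8| = 2 m
8–10 s: |Δx| = |-3 − 10| = 13 m
Total path = 29 m; average speed = 29/10 = 2.9 m/s.

2.9 m/s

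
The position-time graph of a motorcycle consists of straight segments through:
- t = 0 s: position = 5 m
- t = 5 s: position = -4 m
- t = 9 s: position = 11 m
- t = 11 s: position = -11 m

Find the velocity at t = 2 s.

-1.8 m/s

Velocity is the slope of the x-t graph on 0–5 s: (-4 − 5)/(5 − 0) = -1.8 m/s.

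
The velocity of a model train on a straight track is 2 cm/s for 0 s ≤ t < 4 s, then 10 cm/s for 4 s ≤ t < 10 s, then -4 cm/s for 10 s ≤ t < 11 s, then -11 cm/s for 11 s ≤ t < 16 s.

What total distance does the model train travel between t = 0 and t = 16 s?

Distance (not displacement) is the total path length: add the absolute areas under v-t.
0–4 s: |2| × 4 = 8 cm
4–10 s: |10| × 6 = 60 cm
10–11 s: |-4| × 1 = 4 cm
11–16 s: |-11| × 5 = 55 cm
Total distance = 127 cm

127 cm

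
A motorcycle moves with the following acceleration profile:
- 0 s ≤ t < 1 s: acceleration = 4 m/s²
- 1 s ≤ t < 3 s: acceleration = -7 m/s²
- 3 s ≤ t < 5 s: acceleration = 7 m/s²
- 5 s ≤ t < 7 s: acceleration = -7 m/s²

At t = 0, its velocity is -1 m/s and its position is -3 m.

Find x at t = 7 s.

-26 m

On each constant-a segment, Δv = aΔt and Δx = v₀Δt + ½aΔt²; chain segment to segment.
0–1 s: v starts -1 m/s; Δx = -1·1 + ½·4·1² = 1 m; v ends 3 m/s.
1–3 s: v starts 3 m/s; Δx = 3·2 + ½·-7·2² = -8 m; v ends -11 m/s.
3–5 s: v starts -11 m/s; Δx = -11·2 + ½·7·2² = -8 m; v ends 3 m/s.
5–7 s: v starts 3 m/s; Δx = 3·2 + ½·-7·2² = -8 m; v ends -11 m/s.
x(7) = -3 + Σ Δx = -26 m.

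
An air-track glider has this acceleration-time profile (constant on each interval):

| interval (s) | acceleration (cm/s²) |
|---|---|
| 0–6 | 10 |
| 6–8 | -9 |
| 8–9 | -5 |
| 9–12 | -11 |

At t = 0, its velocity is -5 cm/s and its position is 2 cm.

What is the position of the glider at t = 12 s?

On each constant-a segment, Δv = aΔt and Δx = v₀Δt + ½aΔt²; chain segment to segment.
0–6 s: v starts -5 cm/s; Δx = -5·6 + ½·10·6² = 150 cm; v ends 55 cm/s.
6–8 s: v starts 55 cm/s; Δx = 55·2 + ½·-9·2² = 92 cm; v ends 37 cm/s.
8–9 s: v starts 37 cm/s; Δx = 37·1 + ½·-5·1² = 34.5 cm; v ends 32 cm/s.
9–12 s: v starts 32 cm/s; Δx = 32·3 + ½·-11·3² = 46.5 cm; v ends -1 cm/s.
x(12) = 2 + Σ Δx = 325 cm.

325 cm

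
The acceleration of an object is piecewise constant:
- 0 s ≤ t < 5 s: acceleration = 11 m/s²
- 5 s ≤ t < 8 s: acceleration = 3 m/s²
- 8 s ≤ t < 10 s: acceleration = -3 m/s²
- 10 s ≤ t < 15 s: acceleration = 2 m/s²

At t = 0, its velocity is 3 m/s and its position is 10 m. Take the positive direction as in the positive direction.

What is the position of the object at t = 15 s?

808 m

On each constant-a segment, Δv = aΔt and Δx = v₀Δt + ½aΔt²; chain segment to segment.
0–5 s: v starts 3 m/s; Δx = 3·5 + ½·11·5² = 152.5 m; v ends 58 m/s.
5–8 s: v starts 58 m/s; Δx = 58·3 + ½·3·3² = 187.5 m; v ends 67 m/s.
8–10 s: v starts 67 m/s; Δx = 67·2 + ½·-3·2² = 128 m; v ends 61 m/s.
10–15 s: v starts 61 m/s; Δx = 61·5 + ½·2·5² = 330 m; v ends 71 m/s.
x(15) = 10 + Σ Δx = 808 m.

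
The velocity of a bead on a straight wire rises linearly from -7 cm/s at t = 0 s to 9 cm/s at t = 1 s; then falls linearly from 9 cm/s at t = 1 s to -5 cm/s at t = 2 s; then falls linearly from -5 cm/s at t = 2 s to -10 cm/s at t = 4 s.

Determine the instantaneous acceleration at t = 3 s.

-2.5 cm/s²

Acceleration is the slope of the v-t graph on 2–4 s: (-10 − -5)/(4 − 2) = -2.5 cm/s².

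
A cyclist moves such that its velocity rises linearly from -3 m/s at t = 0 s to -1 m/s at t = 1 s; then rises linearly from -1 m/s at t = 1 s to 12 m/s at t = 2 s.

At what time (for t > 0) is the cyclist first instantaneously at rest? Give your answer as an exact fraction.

t = 14/13 s

v changes sign on 1–2 s (from -1 to 12); the graph is linear there, so v = 0 at t = 1 + (1)·(2 − 1)/(12 − -1) = 14/13 s.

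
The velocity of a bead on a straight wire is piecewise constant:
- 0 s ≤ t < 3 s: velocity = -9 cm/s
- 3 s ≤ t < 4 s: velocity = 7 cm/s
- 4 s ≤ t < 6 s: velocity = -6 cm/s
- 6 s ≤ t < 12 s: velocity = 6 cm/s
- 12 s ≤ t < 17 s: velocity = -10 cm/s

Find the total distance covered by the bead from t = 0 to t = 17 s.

132 cm

Distance (not displacement) is the total path length: add the absolute areas under v-t.
0–3 s: |-9| × 3 = 27 cm
3–4 s: |7| × 1 = 7 cm
4–6 s: |-6| × 2 = 12 cm
6–12 s: |6| × 6 = 36 cm
12–17 s: |-10| × 5 = 50 cm
Total distance = 132 cm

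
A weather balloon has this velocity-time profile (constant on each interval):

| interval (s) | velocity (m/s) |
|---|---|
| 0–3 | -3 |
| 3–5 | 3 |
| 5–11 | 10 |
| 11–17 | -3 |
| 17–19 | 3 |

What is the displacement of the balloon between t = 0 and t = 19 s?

Net displacement equals the area under the velocity-time graph (areas below the axis count negative).
0–3 s: -3 × 3 = -9 m
3–5 s: 3 × 2 = 6 m
5–11 s: 10 × 6 = 60 m
11–17 s: -3 × 6 = -18 m
17–19 s: 3 × 2 = 6 m
Net displacement = 45 m

45 m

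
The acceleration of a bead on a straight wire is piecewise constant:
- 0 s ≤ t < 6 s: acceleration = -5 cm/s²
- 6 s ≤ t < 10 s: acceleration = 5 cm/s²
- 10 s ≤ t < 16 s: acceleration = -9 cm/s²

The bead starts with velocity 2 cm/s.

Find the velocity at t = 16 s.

Δv equals the area under the a-t graph; then v = v₀ + Δv.
0–6 s: -5 × 6 = -30 cm/s
6–10 s: 5 × 4 = 20 cm/s
10–16 s: -9 × 6 = -54 cm/s
Δv = -64 cm/s, so v(16) = 2 + (-64) = -62 cm/s.

-62 cm/s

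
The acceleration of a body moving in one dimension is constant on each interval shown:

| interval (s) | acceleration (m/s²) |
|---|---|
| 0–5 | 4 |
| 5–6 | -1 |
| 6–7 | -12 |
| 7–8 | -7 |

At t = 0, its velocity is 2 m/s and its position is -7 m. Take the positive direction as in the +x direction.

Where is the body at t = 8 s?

95 m

On each constant-a segment, Δv = aΔt and Δx = v₀Δt + ½aΔt²; chain segment to segment.
0–5 s: v starts 2 m/s; Δx = 2·5 + ½·4·5² = 60 m; v ends 22 m/s.
5–6 s: v starts 22 m/s; Δx = 22·1 + ½·-1·1² = 21.5 m; v ends 21 m/s.
6–7 s: v starts 21 m/s; Δx = 21·1 + ½·-12·1² = 15 m; v ends 9 m/s.
7–8 s: v starts 9 m/s; Δx = 9·1 + ½·-7·1² = 5.5 m; v ends 2 m/s.
x(8) = -7 + Σ Δx = 95 m.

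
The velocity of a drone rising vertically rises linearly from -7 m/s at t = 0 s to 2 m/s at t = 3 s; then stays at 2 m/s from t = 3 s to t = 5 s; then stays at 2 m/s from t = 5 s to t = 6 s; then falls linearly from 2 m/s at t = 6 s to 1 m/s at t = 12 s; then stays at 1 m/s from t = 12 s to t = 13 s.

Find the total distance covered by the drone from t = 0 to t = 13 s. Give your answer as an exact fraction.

149/6 m

Total distance travelled is ∫|v| dt — sum the magnitudes of each area piece.
0–3 s: v = 0 at t = 7/3 s; triangle areas 49/6 + 2/3 = 53/6 m
3–5 s: |2| × 2 = 4 m
5–6 s: |2| × 1 = 2 m
6–12 s: |½(2 + 1)(6)| = 9 m
12–13 s: |1| × 1 = 1 m
Total distance = 149/6 m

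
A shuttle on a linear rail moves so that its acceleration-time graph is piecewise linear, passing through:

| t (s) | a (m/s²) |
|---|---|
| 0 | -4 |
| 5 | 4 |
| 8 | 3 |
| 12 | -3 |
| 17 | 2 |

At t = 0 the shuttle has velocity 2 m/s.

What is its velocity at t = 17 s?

10 m/s

Δv equals the area under the a-t graph; then v = v₀ + Δv.
0–5 s: ½(-4 + 4)(5) = 0 m/s
5–8 s: ½(4 + 3)(3) = 10.5 m/s
8–12 s: ½(3 + -3)(4) = 0 m/s
12–17 s: ½(-3 + 2)(5) = -2.5 m/s
Δv = 8 m/s, so v(17) = 2 + (8) = 10 m/s.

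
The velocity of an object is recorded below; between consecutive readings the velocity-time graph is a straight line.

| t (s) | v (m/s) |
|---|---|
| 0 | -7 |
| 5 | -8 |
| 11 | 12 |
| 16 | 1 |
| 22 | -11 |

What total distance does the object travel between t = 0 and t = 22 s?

131.7 m

Distance (not displacement) is the total path length: add the absolute areas under v-t.
0–5 s: |½(-7 + -8)(5)| = 37.5 m
5–11 s: v = 0 at t = 7.4 s; triangle areas 9.6 + 21.6 = 31.2 m
11–16 s: |½(12 + 1)(5)| = 32.5 m
16–22 s: v = 0 at t = 16.5 s; triangle areas 0.25 + 30.25 = 30.5 m
Total distance = 131.7 m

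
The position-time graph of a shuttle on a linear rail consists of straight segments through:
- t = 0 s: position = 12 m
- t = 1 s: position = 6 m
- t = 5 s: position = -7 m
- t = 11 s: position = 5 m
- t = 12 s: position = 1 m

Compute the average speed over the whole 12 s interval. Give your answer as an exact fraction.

35/12 m/s

Average speed = (total path length)/(elapsed time); on a piecewise-linear x-t graph the path length is Σ|Δx|.
0–1 s: |Δx| = |6 − 12| = 6 m
1–5 s: |Δx| = |-7 − 6| = 13 m
5–11 s: |Δx| = |5 − -7| = 12 m
11–12 s: |Δx| = |1 − 5| = 4 m
Total path = 35 m; average speed = 35/12 = 35/12 m/s.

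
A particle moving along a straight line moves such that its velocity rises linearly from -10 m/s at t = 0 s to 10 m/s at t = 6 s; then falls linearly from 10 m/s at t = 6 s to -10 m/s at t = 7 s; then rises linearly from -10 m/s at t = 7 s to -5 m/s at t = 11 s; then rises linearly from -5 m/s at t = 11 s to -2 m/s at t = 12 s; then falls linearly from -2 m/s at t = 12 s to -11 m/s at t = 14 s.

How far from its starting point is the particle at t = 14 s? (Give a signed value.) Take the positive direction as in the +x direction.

Net displacement equals the area under the velocity-time graph (areas below the axis count negative).
0–6 s: ½(-10 + 10)(6) = 0 m
6–7 s: ½(10 + -10)(1) = 0 m
7–11 s: ½(-10 + -5)(4) = -30 m
11–12 s: ½(-5 + -2)(1) = -3.5 m
12–14 s: ½(-2 + -11)(2) = -13 m
Net displacement = -46.5 m

-46.5 m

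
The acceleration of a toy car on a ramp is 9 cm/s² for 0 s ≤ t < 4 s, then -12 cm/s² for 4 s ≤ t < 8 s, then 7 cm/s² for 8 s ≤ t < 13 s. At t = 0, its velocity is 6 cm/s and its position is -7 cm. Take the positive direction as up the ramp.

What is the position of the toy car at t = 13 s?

On each constant-a segment, Δv = aΔt and Δx = v₀Δt + ½aΔt²; chain segment to segment.
0–4 s: v starts 6 cm/s; Δx = 6·4 + ½·9·4² = 96 cm; v ends 42 cm/s.
4–8 s: v starts 42 cm/s; Δx = 42·4 + ½·-12·4² = 72 cm; v ends -6 cm/s.
8–13 s: v starts -6 cm/s; Δx = -6·5 + ½·7·5² = 57.5 cm; v ends 29 cm/s.
x(13) = -7 + Σ Δx = 218.5 cm.

218.5 cm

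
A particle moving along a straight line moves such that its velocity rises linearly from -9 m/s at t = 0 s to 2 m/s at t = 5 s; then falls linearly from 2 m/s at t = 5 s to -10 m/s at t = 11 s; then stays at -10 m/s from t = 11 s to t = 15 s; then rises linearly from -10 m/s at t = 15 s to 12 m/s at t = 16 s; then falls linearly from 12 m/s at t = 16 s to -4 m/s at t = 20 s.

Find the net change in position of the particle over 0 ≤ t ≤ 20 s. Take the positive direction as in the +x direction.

-64.5 m

Net displacement equals the area under the velocity-time graph (areas below the axis count negative).
0–5 s: ½(-9 + 2)(5) = -17.5 m
5–11 s: ½(2 + -10)(6) = -24 m
11–15 s: -10 × 4 = -40 m
15–16 s: ½(-10 + 12)(1) = 1 m
16–20 s: ½(12 + -4)(4) = 16 m
Net displacement = -64.5 m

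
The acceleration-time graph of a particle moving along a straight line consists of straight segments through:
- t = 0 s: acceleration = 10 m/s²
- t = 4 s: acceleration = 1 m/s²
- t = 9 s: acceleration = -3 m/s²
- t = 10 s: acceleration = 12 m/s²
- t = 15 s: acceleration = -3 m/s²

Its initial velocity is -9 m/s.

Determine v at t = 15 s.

Δv equals the area under the a-t graph; then v = v₀ + Δv.
0–4 s: ½(10 + 1)(4) = 22 m/s
4–9 s: ½(1 + -3)(5) = -5 m/s
9–10 s: ½(-3 + 12)(1) = 4.5 m/s
10–15 s: ½(12 + -3)(5) = 22.5 m/s
Δv = 44 m/s, so v(15) = -9 + (44) = 35 m/s.

35 m/s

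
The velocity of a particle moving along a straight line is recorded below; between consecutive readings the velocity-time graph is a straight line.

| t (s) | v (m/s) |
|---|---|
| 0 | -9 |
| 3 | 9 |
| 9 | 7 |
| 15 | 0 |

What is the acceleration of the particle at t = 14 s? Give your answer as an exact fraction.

-7/6 m/s²

Acceleration is the slope of the v-t graph on 9–15 s: (0 − 7)/(15 − 9) = -7/6 m/s².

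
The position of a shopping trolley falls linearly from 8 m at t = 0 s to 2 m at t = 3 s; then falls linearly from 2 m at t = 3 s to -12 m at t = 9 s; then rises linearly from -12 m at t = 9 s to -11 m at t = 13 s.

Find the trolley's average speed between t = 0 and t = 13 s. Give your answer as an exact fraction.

Average speed = (total path length)/(elapsed time); on a piecewise-linear x-t graph the path length is Σ|Δx|.
0–3 s: |Δx| = |2 − 8| = 6 m
3–9 s: |Δx| = |-12 − 2| = 14 m
9–13 s: |Δx| = |-11 − -12| = 1 m
Total path = 21 m; average speed = 21/13 = 21/13 m/s.

21/13 m/s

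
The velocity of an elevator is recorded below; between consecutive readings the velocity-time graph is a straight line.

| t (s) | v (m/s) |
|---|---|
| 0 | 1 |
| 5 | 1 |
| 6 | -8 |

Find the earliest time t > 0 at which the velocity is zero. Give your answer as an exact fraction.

v changes sign on 5–6 s (from 1 to -8); the graph is linear there, so v = 0 at t = 5 + (-1)·(6 − 5)/(-8 − 1) = 46/9 s.

t = 46/9 s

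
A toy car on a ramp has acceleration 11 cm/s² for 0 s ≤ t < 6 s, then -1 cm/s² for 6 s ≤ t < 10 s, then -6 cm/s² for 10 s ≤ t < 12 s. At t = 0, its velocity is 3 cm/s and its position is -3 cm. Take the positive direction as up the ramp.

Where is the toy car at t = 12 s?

On each constant-a segment, Δv = aΔt and Δx = v₀Δt + ½aΔt²; chain segment to segment.
0–6 s: v starts 3 cm/s; Δx = 3·6 + ½·11·6² = 216 cm; v ends 69 cm/s.
6–10 s: v starts 69 cm/s; Δx = 69·4 + ½·-1·4² = 268 cm; v ends 65 cm/s.
10–12 s: v starts 65 cm/s; Δx = 65·2 + ½·-6·2² = 118 cm; v ends 53 cm/s.
x(12) = -3 + Σ Δx = 599 cm.

599 cm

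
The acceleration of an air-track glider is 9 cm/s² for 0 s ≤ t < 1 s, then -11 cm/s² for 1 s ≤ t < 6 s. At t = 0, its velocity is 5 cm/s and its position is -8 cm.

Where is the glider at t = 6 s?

On each constant-a segment, Δv = aΔt and Δx = v₀Δt + ½aΔt²; chain segment to segment.
0–1 s: v starts 5 cm/s; Δx = 5·1 + ½·9·1² = 9.5 cm; v ends 14 cm/s.
1–6 s: v starts 14 cm/s; Δx = 14·5 + ½·-11·5² = -67.5 cm; v ends -41 cm/s.
x(6) = -8 + Σ Δx = -66 cm.

-66 cm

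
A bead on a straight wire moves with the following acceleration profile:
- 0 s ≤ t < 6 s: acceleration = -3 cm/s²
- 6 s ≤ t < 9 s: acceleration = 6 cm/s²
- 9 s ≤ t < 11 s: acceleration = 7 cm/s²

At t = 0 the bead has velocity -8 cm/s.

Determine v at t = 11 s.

Δv equals the area under the a-t graph; then v = v₀ + Δv.
0–6 s: -3 × 6 = -18 cm/s
6–9 s: 6 × 3 = 18 cm/s
9–11 s: 7 × 2 = 14 cm/s
Δv = 14 cm/s, so v(11) = -8 + (14) = 6 cm/s.

6 cm/s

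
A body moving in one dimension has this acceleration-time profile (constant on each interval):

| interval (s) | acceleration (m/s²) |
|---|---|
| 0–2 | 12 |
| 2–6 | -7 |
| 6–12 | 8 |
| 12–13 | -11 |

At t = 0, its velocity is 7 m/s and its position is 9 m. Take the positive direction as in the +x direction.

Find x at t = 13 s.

On each constant-a segment, Δv = aΔt and Δx = v₀Δt + ½aΔt²; chain segment to segment.
0–2 s: v starts 7 m/s; Δx = 7·2 + ½·12·2² = 38 m; v ends 31 m/s.
2–6 s: v starts 31 m/s; Δx = 31·4 + ½·-7·4² = 68 m; v ends 3 m/s.
6–12 s: v starts 3 m/s; Δx = 3·6 + ½·8·6² = 162 m; v ends 51 m/s.
12–13 s: v starts 51 m/s; Δx = 51·1 + ½·-11·1² = 45.5 m; v ends 40 m/s.
x(13) = 9 + Σ Δx = 322.5 m.

322.5 m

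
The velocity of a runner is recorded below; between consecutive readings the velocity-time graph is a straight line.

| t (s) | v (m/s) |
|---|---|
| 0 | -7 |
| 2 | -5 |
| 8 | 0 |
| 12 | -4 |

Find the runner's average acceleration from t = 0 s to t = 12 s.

0.25 m/s²

Average acceleration = Δv/Δt = (-4 − -7)/(12 − 0) = 0.25 m/s².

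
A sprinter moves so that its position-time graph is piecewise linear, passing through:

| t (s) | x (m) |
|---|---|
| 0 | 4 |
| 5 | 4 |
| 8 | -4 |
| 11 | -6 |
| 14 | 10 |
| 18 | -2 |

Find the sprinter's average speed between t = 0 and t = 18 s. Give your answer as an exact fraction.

Average speed = (total path length)/(elapsed time); on a piecewise-linear x-t graph the path length is Σ|Δx|.
0–5 s: |Δx| = |4 − 4| = 0 m
5–8 s: |Δx| = |-4 − 4| = 8 m
8–11 s: |Δx| = |-6 − -4| = 2 m
11–14 s: |Δx| = |10 − -6| = 16 m
14–18 s: |Δx| = |-2 − 10| = 12 m
Total path = 38 m; average speed = 38/18 = 19/9 m/s.

19/9 m/s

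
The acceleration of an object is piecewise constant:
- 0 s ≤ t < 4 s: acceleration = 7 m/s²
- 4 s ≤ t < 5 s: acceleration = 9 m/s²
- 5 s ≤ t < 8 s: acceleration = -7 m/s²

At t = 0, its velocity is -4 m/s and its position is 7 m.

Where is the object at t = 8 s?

On each constant-a segment, Δv = aΔt and Δx = v₀Δt + ½aΔt²; chain segment to segment.
0–4 s: v starts -4 m/s; Δx = -4·4 + ½·7·4² = 40 m; v ends 24 m/s.
4–5 s: v starts 24 m/s; Δx = 24·1 + ½·9·1² = 28.5 m; v ends 33 m/s.
5–8 s: v starts 33 m/s; Δx = 33·3 + ½·-7·3² = 67.5 m; v ends 12 m/s.
x(8) = 7 + Σ Δx = 143 m.

143 m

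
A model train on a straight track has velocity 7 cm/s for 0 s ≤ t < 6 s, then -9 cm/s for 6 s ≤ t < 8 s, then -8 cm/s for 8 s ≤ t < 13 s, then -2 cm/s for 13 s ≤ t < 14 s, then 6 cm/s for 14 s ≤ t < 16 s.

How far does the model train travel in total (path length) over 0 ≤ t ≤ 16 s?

Total distance travelled is ∫|v| dt — sum the magnitudes of each area piece.
0–6 s: |7| × 6 = 42 cm
6–8 s: |-9| × 2 = 18 cm
8–13 s: |-8| × 5 = 40 cm
13–14 s: |-2| × 1 = 2 cm
14–16 s: |6| × 2 = 12 cm
Total distance = 114 cm

114 cm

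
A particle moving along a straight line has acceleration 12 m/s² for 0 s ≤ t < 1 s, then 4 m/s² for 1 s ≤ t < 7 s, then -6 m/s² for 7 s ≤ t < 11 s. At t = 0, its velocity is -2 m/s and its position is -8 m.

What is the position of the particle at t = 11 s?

On each constant-a segment, Δv = aΔt and Δx = v₀Δt + ½aΔt²; chain segment to segment.
0–1 s: v starts -2 m/s; Δx = -2·1 + ½·12·1² = 4 m; v ends 10 m/s.
1–7 s: v starts 10 m/s; Δx = 10·6 + ½·4·6² = 132 m; v ends 34 m/s.
7–11 s: v starts 34 m/s; Δx = 34·4 + ½·-6·4² = 88 m; v ends 10 m/s.
x(11) = -8 + Σ Δx = 216 m.

216 m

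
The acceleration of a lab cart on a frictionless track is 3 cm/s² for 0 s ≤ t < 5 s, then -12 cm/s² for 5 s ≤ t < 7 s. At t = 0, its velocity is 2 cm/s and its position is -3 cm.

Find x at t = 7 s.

54.5 cm

On each constant-a segment, Δv = aΔt and Δx = v₀Δt + ½aΔt²; chain segment to segment.
0–5 s: v starts 2 cm/s; Δx = 2·5 + ½·3·5² = 47.5 cm; v ends 17 cm/s.
5–7 s: v starts 17 cm/s; Δx = 17·2 + ½·-12·2² = 10 cm; v ends -7 cm/s.
x(7) = -3 + Σ Δx = 54.5 cm.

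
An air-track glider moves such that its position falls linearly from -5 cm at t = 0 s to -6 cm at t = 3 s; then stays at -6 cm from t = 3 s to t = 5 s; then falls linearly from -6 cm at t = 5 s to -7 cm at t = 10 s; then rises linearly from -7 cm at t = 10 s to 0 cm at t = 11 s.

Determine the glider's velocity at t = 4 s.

Velocity is the slope of the x-t graph on 3–5 s: (-6 − -6)/(5 − 3) = 0 cm/s.

0 cm/s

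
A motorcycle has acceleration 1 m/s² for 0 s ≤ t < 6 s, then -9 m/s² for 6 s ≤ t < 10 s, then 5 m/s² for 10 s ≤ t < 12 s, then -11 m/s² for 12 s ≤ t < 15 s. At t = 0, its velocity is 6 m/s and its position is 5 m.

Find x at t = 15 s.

On each constant-a segment, Δv = aΔt and Δx = v₀Δt + ½aΔt²; chain segment to segment.
0–6 s: v starts 6 m/s; Δx = 6·6 + ½·1·6² = 54 m; v ends 12 m/s.
6–10 s: v starts 12 m/s; Δx = 12·4 + ½·-9·4² = -24 m; v ends -24 m/s.
10–12 s: v starts -24 m/s; Δx = -24·2 + ½·5·2² = -38 m; v ends -14 m/s.
12–15 s: v starts -14 m/s; Δx = -14·3 + ½·-11·3² = -91.5 m; v ends -47 m/s.
x(15) = 5 + Σ Δx = -94.5 m.

-94.5 m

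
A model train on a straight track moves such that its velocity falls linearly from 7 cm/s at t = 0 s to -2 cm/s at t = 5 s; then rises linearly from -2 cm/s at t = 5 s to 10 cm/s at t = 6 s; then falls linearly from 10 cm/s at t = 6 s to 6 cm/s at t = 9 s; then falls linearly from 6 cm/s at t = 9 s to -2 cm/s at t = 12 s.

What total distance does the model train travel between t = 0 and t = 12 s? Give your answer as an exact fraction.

Total distance travelled is ∫|v| dt — sum the magnitudes of each area piece.
0–5 s: v = 0 at t = 35/9 s; triangle areas 245/18 + 10/9 = 265/18 cm
5–6 s: v = 0 at t = 31/6 s; triangle areas 1/6 + 25/6 = 13/3 cm
6–9 s: |½(10 + 6)(3)| = 24 cm
9–12 s: v = 0 at t = 11.25 s; triangle areas 6.75 + 0.75 = 7.5 cm
Total distance = 455/9 cm

455/9 cm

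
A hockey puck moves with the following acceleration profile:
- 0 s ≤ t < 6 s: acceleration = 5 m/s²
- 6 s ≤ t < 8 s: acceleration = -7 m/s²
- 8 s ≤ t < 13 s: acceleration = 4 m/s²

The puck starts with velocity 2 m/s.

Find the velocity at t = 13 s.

Δv equals the area under the a-t graph; then v = v₀ + Δv.
0–6 s: 5 × 6 = 30 m/s
6–8 s: -7 × 2 = -14 m/s
8–13 s: 4 × 5 = 20 m/s
Δv = 36 m/s, so v(13) = 2 + (36) = 38 m/s.

38 m/s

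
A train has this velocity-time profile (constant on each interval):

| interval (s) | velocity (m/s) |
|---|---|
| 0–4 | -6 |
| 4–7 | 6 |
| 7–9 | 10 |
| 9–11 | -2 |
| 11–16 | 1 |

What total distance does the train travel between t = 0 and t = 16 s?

Total distance travelled is ∫|v| dt — sum the magnitudes of each area piece.
0–4 s: |-6| × 4 = 24 m
4–7 s: |6| × 3 = 18 m
7–9 s: |10| × 2 = 20 m
9–11 s: |-2| × 2 = 4 m
11–16 s: |1| × 5 = 5 m
Total distance = 71 m

71 m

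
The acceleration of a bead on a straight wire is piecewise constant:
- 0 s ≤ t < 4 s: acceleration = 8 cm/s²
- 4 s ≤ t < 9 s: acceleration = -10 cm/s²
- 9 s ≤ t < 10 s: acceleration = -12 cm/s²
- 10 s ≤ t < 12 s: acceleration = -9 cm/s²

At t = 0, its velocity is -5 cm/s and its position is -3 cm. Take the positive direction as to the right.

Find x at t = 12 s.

-66 cm

On each constant-a segment, Δv = aΔt and Δx = v₀Δt + ½aΔt²; chain segment to segment.
0–4 s: v starts -5 cm/s; Δx = -5·4 + ½·8·4² = 44 cm; v ends 27 cm/s.
4–9 s: v starts 27 cm/s; Δx = 27·5 + ½·-10·5² = 10 cm; v ends -23 cm/s.
9–10 s: v starts -23 cm/s; Δx = -23·1 + ½·-12·1² = -29 cm; v ends -35 cm/s.
10–12 s: v starts -35 cm/s; Δx = -35·2 + ½·-9·2² = -88 cm; v ends -53 cm/s.
x(12) = -3 + Σ Δx = -66 cm.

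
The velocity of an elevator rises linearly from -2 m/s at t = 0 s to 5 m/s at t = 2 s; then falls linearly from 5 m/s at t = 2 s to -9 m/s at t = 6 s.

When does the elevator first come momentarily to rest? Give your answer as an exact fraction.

t = 4/7 s

v changes sign on 0–2 s (from -2 to 5); the graph is linear there, so v = 0 at t = 0 + (2)·(2 − 0)/(5 − -2) = 4/7 s.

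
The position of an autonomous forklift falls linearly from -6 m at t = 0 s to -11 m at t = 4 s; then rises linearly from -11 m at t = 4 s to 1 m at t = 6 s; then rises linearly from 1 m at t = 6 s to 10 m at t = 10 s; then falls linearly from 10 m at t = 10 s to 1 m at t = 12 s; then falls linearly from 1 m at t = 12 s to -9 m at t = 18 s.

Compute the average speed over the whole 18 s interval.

2.5 m/s

Average speed = (total path length)/(elapsed time); on a piecewise-linear x-t graph the path length is Σ|Δx|.
0–4 s: |Δx| = |-11 − -6| = 5 m
4–6 s: |Δx| = |1 − -11| = 12 m
6–10 s: |Δx| = |10 − 1| = 9 m
10–12 s: |Δx| = |1 − 10| = 9 m
12–18 s: |Δx| = |-9 − 1| = 10 m
Total path = 45 m; average speed = 45/18 = 2.5 m/s.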